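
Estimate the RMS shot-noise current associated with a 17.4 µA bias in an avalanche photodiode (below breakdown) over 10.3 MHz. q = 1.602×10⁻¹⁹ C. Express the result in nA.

7.58 nA

I_n = √(2qI·B)
2qI·B = 2 × 1.602×10⁻¹⁹ × 1.74×10⁻⁵ × 1.03×10⁷ = 5.74×10⁻¹⁷ A²
I_n = √(5.74×10⁻¹⁷) = 7.58×10⁻⁹ A = 7.58 nA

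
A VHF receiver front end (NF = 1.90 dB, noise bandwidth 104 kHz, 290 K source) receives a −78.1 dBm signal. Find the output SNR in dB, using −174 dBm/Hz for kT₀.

43.8 dB

Noise floor: N = −174 + 10 log₁₀(B) + NF
10 log₁₀(1.04×10⁵) = 50.17 dB
N = −174 + 50.17 + 1.90 = −121.93 dBm
SNR = P_sig − N = −78.1 − (−121.93) = 43.83 dB → 43.8 dB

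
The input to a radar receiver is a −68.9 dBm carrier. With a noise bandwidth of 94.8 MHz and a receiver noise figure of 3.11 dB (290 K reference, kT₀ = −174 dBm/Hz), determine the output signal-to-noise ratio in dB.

22.2 dB

Noise floor: N = −174 + 10 log₁₀(B) + NF
10 log₁₀(9.48×10⁷) = 79.77 dB
N = −174 + 79.77 + 3.11 = −91.12 dBm
SNR = P_sig − N = −68.9 − (−91.12) = 22.22 dB → 22.2 dB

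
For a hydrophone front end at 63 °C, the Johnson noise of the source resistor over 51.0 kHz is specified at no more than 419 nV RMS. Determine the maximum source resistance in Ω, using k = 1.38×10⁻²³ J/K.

186 Ω

T = 63 °C + 273.15 = 336.15 K
Johnson–Nyquist: V_n = √(4kTRB) ⇒ R = V_n² / (4kTB)
4kTB = 4 × 1.38×10⁻²³ × 336.15 × 5.10×10⁴ = 9.46×10⁻¹⁶
R = (4.19×10⁻⁷)² / 9.46×10⁻¹⁶ = 1.86×10² Ω = 186 Ω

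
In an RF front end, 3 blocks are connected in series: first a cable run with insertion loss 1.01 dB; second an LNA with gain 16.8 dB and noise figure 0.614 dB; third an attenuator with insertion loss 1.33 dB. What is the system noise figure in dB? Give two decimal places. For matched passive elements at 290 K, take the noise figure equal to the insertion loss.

1.65 dB

Convert to linear (a loss of L dB is a gain of −L dB): F_i = 10^(NF_i/10), G_i = 10^(G_i,dB/10)
  Stage 1: F_1 = 10^(1.01/10) = 1.262, G_1 = 10^(−1.01/10) = 0.7925
  Stage 2: F_2 = 10^(0.614/10) = 1.152, G_2 = 10^(16.8/10) = 47.86
  Stage 3: F_3 = 10^(1.33/10) = 1.358, G_3 = 10^(−1.33/10) = 0.7362
Friis cascade:
  F = 1.262 + (1.152 − 1)/0.7925 + (1.358 − 1)/37.93 = 1.463
NF = 10 log₁₀(1.463) = 1.65 dB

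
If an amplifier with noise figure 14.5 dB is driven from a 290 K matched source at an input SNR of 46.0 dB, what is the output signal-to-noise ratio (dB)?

31.5 dB

By definition F = SNR_in/SNR_out, so in dB: SNR_out = SNR_in − NF
SNR_out = 46.0 − 14.5 = 31.5 dB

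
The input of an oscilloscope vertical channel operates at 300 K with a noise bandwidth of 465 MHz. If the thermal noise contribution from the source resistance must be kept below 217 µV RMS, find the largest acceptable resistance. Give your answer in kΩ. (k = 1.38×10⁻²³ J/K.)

Johnson–Nyquist: V_n = √(4kTRB) ⇒ R = V_n² / (4kTB)
4kTB = 4 × 1.38×10⁻²³ × 300 × 4.65×10⁸ = 7.70×10⁻¹²
R = (2.17×10⁻⁴)² / 7.70×10⁻¹² = 6.12×10³ Ω = 6.12 kΩ

6.12 kΩ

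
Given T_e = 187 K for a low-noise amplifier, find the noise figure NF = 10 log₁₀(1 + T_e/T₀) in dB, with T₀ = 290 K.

2.16 dB

F = 1 + T_e/T₀ = 1 + 187/290 = 1.64483
NF = 10 log₁₀(1.64483) = 2.16 dB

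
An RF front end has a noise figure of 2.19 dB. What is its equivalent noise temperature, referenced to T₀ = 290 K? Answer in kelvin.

190 K

F = 10^(2.19/10) = 1.65577
T_e = (F − 1)·T₀ = (1.65577 − 1) × 290 = 190 K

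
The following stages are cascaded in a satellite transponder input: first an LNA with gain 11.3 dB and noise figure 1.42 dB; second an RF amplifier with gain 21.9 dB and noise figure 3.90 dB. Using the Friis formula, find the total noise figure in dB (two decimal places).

1.75 dB

Convert to linear (a loss of L dB is a gain of −L dB): F_i = 10^(NF_i/10), G_i = 10^(G_i,dB/10)
  Stage 1: F_1 = 10^(1.42/10) = 1.387, G_1 = 10^(11.3/10) = 13.49
  Stage 2: F_2 = 10^(3.90/10) = 2.455, G_2 = 10^(21.9/10) = 154.9
Friis cascade:
  F = 1.387 + (2.455 − 1)/13.49 = 1.495
NF = 10 log₁₀(1.495) = 1.75 dB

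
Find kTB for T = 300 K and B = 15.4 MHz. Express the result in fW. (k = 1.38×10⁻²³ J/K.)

63.8 fW

P_n = kTB = 1.38×10⁻²³ × 300 × 1.54×10⁷ = 6.38×10⁻¹⁴ W = 63.8 fW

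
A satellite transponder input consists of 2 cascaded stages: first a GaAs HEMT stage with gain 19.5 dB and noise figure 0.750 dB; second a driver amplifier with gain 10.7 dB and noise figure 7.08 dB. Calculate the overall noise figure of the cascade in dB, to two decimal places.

0.92 dB

Convert to linear (a loss of L dB is a gain of −L dB): F_i = 10^(NF_i/10), G_i = 10^(G_i,dB/10)
  Stage 1: F_1 = 10^(0.750/10) = 1.189, G_1 = 10^(19.5/10) = 89.13
  Stage 2: F_2 = 10^(7.08/10) = 5.105, G_2 = 10^(10.7/10) = 11.75
Friis cascade:
  F = 1.189 + (5.105 − 1)/89.13 = 1.235
NF = 10 log₁₀(1.235) = 0.92 dB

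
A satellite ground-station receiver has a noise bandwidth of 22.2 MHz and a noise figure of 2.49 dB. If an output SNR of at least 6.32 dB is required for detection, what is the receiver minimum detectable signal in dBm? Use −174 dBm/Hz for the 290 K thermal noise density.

−91.7 dBm

Sensitivity = −174 + 10 log₁₀(B) + NF + SNR_min
= −174 + 73.46 + 2.49 + 6.32
= −91.73 dBm → −91.7 dBm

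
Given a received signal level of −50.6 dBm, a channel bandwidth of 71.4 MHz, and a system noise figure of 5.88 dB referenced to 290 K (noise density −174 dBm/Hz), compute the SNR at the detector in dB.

39.0 dB

Noise floor: N = −174 + 10 log₁₀(B) + NF
10 log₁₀(7.14×10⁷) = 78.54 dB
N = −174 + 78.54 + 5.88 = −89.58 dBm
SNR = P_sig − N = −50.6 − (−89.58) = 38.98 dB → 39.0 dB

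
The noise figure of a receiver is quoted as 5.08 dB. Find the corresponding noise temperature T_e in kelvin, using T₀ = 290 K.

F = 10^(5.08/10) = 3.22107
T_e = (F − 1)·T₀ = (3.22107 − 1) × 290 = 644 K

644 K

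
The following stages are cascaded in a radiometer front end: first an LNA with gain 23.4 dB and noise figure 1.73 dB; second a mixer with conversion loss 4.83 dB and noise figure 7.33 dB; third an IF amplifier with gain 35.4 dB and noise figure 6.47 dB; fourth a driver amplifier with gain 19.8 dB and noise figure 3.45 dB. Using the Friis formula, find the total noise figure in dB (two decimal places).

1.92 dB

Convert to linear (a loss of L dB is a gain of −L dB): F_i = 10^(NF_i/10), G_i = 10^(G_i,dB/10)
  Stage 1: F_1 = 10^(1.73/10) = 1.489, G_1 = 10^(23.4/10) = 218.8
  Stage 2: F_2 = 10^(7.33/10) = 5.408, G_2 = 10^(−4.83/10) = 0.3289
  Stage 3: F_3 = 10^(6.47/10) = 4.436, G_3 = 10^(35.4/10) = 3467
  Stage 4: F_4 = 10^(3.45/10) = 2.213, G_4 = 10^(19.8/10) = 95.50
Friis cascade:
  F = 1.489 + (5.408 − 1)/218.8 + (4.436 − 1)/71.94 + (2.213 − 1)/2.495×10⁵ = 1.557
NF = 10 log₁₀(1.557) = 1.92 dB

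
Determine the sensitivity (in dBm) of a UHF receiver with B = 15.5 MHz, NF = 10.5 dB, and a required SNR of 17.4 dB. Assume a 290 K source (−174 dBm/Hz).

−74.2 dBm

Sensitivity = −174 + 10 log₁₀(B) + NF + SNR_min
= −174 + 71.9 + 10.5 + 17.4
= −74.2 dBm → −74.2 dBm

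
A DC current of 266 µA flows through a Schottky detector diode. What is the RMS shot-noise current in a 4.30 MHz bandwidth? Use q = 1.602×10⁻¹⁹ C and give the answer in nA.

I_n = √(2qI·B)
2qI·B = 2 × 1.602×10⁻¹⁹ × 2.66×10⁻⁴ × 4.30×10⁶ = 3.66×10⁻¹⁶ A²
I_n = √(3.66×10⁻¹⁶) = 1.91×10⁻⁸ A = 19.1 nA

19.1 nA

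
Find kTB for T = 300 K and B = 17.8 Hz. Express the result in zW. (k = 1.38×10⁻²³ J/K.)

73.7 zW

P_n = kTB = 1.38×10⁻²³ × 300 × 1.78×10¹ = 7.37×10⁻²⁰ W = 73.7 zW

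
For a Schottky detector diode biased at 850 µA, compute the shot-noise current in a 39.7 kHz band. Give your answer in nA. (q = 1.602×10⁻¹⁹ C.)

3.29 nA

I_n = √(2qI·B)
2qI·B = 2 × 1.602×10⁻¹⁹ × 8.50×10⁻⁴ × 3.97×10⁴ = 1.08×10⁻¹⁷ A²
I_n = √(1.08×10⁻¹⁷) = 3.29×10⁻⁹ A = 3.29 nA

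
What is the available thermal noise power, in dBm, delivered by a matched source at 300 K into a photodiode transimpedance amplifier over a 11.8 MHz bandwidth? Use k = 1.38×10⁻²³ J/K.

−103.1 dBm

P_n = kTB = 1.38×10⁻²³ × 300 × 1.18×10⁷ = 4.89×10⁻¹⁴ W
In dBm: 10 log₁₀(4.89×10⁻¹⁴ / 10⁻³) = −103.1 dBm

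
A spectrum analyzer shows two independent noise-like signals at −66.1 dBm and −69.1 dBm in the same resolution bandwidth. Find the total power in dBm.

Convert to linear, add, convert back:
P₁ = 2.45×10⁻¹⁰ W, P₂ = 1.23×10⁻¹⁰ W
P_tot = 3.68×10⁻¹⁰ W → 10 log₁₀(P_tot / 10⁻³) = −64.3 dBm

−64.3 dBm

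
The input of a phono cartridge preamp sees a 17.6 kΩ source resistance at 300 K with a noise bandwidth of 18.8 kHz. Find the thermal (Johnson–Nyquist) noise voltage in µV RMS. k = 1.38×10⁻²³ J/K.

V_n = √(4kTRB)
4kTRB = 4 × 1.38×10⁻²³ × 300 × 1.76×10⁴ × 1.88×10⁴ = 5.48×10⁻¹² V²
V_n = √(5.48×10⁻¹²) = 2.34×10⁻⁶ V = 2.34 µV

2.34 µV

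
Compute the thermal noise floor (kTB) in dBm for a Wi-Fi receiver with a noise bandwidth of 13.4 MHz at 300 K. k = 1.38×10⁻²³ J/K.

P_n = kTB = 1.38×10⁻²³ × 300 × 1.34×10⁷ = 5.55×10⁻¹⁴ W
In dBm: 10 log₁₀(5.55×10⁻¹⁴ / 10⁻³) = −102.6 dBm

−102.6 dBm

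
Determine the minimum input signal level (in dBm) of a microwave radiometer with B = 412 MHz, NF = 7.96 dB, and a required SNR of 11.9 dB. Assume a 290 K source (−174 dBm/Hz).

Sensitivity = −174 + 10 log₁₀(B) + NF + SNR_min
= −174 + 86.15 + 7.96 + 11.9
= −67.99 dBm → −68.0 dBm

−68.0 dBm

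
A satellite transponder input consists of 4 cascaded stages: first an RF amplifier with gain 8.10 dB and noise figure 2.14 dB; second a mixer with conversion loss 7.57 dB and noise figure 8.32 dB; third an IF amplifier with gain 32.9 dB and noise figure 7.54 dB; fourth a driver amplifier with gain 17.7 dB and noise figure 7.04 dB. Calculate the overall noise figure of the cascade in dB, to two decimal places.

Convert to linear (a loss of L dB is a gain of −L dB): F_i = 10^(NF_i/10), G_i = 10^(G_i,dB/10)
  Stage 1: F_1 = 10^(2.14/10) = 1.637, G_1 = 10^(8.10/10) = 6.457
  Stage 2: F_2 = 10^(8.32/10) = 6.792, G_2 = 10^(−7.57/10) = 0.1750
  Stage 3: F_3 = 10^(7.54/10) = 5.675, G_3 = 10^(32.9/10) = 1950
  Stage 4: F_4 = 10^(7.04/10) = 5.058, G_4 = 10^(17.7/10) = 58.88
Friis cascade:
  F = 1.637 + (6.792 − 1)/6.457 + (5.675 − 1)/1.130 + (5.058 − 1)/2203 = 6.674
NF = 10 log₁₀(6.674) = 8.24 dB

8.24 dB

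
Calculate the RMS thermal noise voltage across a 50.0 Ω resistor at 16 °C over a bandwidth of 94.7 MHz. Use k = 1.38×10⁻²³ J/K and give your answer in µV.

T = 16 °C + 273.15 = 289.15 K
V_n = √(4kTRB)
4kTRB = 4 × 1.38×10⁻²³ × 289.15 × 5.00×10¹ × 9.47×10⁷ = 7.56×10⁻¹¹ V²
V_n = √(7.56×10⁻¹¹) = 8.69×10⁻⁶ V = 8.69 µV

8.69 µV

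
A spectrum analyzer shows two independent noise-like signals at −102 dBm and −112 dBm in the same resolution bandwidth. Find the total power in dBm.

Convert to linear, add, convert back:
P₁ = 6.31×10⁻¹⁴ W, P₂ = 6.31×10⁻¹⁵ W
P_tot = 6.94×10⁻¹⁴ W → 10 log₁₀(P_tot / 10⁻³) = −101.6 dBm

−101.6 dBm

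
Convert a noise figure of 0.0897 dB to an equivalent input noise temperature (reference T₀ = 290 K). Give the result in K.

6.05 K

F = 10^(0.0897/10) = 1.02087
T_e = (F − 1)·T₀ = (1.02087 − 1) × 290 = 6.05 K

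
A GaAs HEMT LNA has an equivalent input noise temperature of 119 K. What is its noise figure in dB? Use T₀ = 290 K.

1.49 dB

F = 1 + T_e/T₀ = 1 + 119/290 = 1.41034
NF = 10 log₁₀(1.41034) = 1.49 dB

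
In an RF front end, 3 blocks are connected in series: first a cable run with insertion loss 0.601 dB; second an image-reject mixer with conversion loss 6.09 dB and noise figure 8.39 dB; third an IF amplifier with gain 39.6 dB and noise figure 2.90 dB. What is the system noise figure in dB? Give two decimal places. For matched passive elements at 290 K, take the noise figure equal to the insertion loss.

10.92 dB

Convert to linear (a loss of L dB is a gain of −L dB): F_i = 10^(NF_i/10), G_i = 10^(G_i,dB/10)
  Stage 1: F_1 = 10^(0.601/10) = 1.148, G_1 = 10^(−0.601/10) = 0.8708
  Stage 2: F_2 = 10^(8.39/10) = 6.902, G_2 = 10^(−6.09/10) = 0.2460
  Stage 3: F_3 = 10^(2.90/10) = 1.950, G_3 = 10^(39.6/10) = 9120
Friis cascade:
  F = 1.148 + (6.902 − 1)/0.8708 + (1.950 − 1)/0.2142 = 12.36
NF = 10 log₁₀(12.36) = 10.92 dB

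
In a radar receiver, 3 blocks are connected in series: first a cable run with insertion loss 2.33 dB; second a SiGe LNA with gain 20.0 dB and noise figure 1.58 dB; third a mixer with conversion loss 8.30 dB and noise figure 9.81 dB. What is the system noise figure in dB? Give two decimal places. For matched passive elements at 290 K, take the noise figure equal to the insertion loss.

Convert to linear (a loss of L dB is a gain of −L dB): F_i = 10^(NF_i/10), G_i = 10^(G_i,dB/10)
  Stage 1: F_1 = 10^(2.33/10) = 1.710, G_1 = 10^(−2.33/10) = 0.5848
  Stage 2: F_2 = 10^(1.58/10) = 1.439, G_2 = 10^(20.0/10) = 100.0
  Stage 3: F_3 = 10^(9.81/10) = 9.572, G_3 = 10^(−8.30/10) = 0.1479
Friis cascade:
  F = 1.710 + (1.439 − 1)/0.5848 + (9.572 − 1)/58.48 = 2.607
NF = 10 log₁₀(2.607) = 4.16 dB

4.16 dB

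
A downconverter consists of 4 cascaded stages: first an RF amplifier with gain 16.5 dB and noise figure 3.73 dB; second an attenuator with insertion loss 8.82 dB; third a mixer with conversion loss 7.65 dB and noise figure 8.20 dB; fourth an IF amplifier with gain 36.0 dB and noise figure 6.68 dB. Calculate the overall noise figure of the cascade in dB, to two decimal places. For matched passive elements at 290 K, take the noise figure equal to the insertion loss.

8.51 dB

Convert to linear (a loss of L dB is a gain of −L dB): F_i = 10^(NF_i/10), G_i = 10^(G_i,dB/10)
  Stage 1: F_1 = 10^(3.73/10) = 2.360, G_1 = 10^(16.5/10) = 44.67
  Stage 2: F_2 = 10^(8.82/10) = 7.621, G_2 = 10^(−8.82/10) = 0.1312
  Stage 3: F_3 = 10^(8.20/10) = 6.607, G_3 = 10^(−7.65/10) = 0.1718
  Stage 4: F_4 = 10^(6.68/10) = 4.656, G_4 = 10^(36.0/10) = 3981
Friis cascade:
  F = 2.360 + (7.621 − 1)/44.67 + (6.607 − 1)/5.861 + (4.656 − 1)/1.007 = 7.096
NF = 10 log₁₀(7.096) = 8.51 dB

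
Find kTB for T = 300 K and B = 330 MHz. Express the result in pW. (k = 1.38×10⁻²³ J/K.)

P_n = kTB = 1.38×10⁻²³ × 300 × 3.30×10⁸ = 1.37×10⁻¹² W = 1.37 pW

1.37 pW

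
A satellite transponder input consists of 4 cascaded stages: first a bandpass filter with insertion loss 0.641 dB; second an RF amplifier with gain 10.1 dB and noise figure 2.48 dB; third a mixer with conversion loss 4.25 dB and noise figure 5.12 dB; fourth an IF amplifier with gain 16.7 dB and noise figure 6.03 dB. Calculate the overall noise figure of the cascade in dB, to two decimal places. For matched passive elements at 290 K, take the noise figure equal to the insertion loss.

5.07 dB

Convert to linear (a loss of L dB is a gain of −L dB): F_i = 10^(NF_i/10), G_i = 10^(G_i,dB/10)
  Stage 1: F_1 = 10^(0.641/10) = 1.159, G_1 = 10^(−0.641/10) = 0.8628
  Stage 2: F_2 = 10^(2.48/10) = 1.770, G_2 = 10^(10.1/10) = 10.23
  Stage 3: F_3 = 10^(5.12/10) = 3.251, G_3 = 10^(−4.25/10) = 0.3758
  Stage 4: F_4 = 10^(6.03/10) = 4.009, G_4 = 10^(16.7/10) = 46.77
Friis cascade:
  F = 1.159 + (1.770 − 1)/0.8628 + (3.251 − 1)/8.829 + (4.009 − 1)/3.318 = 3.213
NF = 10 log₁₀(3.213) = 5.07 dB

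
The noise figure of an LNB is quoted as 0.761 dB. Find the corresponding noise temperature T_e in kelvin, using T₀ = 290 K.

F = 10^(0.761/10) = 1.19152
T_e = (F − 1)·T₀ = (1.19152 − 1) × 290 = 55.5 K

55.5 K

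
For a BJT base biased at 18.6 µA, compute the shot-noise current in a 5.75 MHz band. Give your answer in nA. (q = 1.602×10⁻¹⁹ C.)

5.85 nA

I_n = √(2qI·B)
2qI·B = 2 × 1.602×10⁻¹⁹ × 1.86×10⁻⁵ × 5.75×10⁶ = 3.43×10⁻¹⁷ A²
I_n = √(3.43×10⁻¹⁷) = 5.85×10⁻⁹ A = 5.85 nA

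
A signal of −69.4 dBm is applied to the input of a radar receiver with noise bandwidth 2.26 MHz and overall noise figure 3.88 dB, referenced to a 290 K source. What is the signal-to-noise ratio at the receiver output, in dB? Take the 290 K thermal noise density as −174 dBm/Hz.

Noise floor: N = −174 + 10 log₁₀(B) + NF
10 log₁₀(2.26×10⁶) = 63.54 dB
N = −174 + 63.54 + 3.88 = −106.58 dBm
SNR = P_sig − N = −69.4 − (−106.58) = 37.18 dB → 37.2 dB

37.2 dB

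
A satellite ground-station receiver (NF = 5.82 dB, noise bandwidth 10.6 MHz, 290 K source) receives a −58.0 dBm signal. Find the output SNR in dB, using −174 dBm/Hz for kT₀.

39.9 dB

Noise floor: N = −174 + 10 log₁₀(B) + NF
10 log₁₀(1.06×10⁷) = 70.25 dB
N = −174 + 70.25 + 5.82 = −97.93 dBm
SNR = P_sig − N = −58.0 − (−97.93) = 39.93 dB → 39.9 dB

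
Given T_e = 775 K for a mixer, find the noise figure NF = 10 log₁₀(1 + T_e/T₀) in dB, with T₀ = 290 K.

F = 1 + T_e/T₀ = 1 + 775/290 = 3.67241
NF = 10 log₁₀(3.67241) = 5.65 dB

5.65 dB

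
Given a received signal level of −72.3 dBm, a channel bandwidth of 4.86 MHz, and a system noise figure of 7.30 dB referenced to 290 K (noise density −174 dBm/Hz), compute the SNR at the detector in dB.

27.5 dB

Noise floor: N = −174 + 10 log₁₀(B) + NF
10 log₁₀(4.86×10⁶) = 66.87 dB
N = −174 + 66.87 + 7.30 = −99.83 dBm
SNR = P_sig − N = −72.3 − (−99.83) = 27.53 dB → 27.5 dB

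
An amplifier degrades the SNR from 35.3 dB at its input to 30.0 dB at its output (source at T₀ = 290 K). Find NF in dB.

5.3 dB

NF (dB) = SNR_in(dB) − SNR_out(dB) when the source is at T₀
NF = 35.3 − 30.0 = 5.3 dB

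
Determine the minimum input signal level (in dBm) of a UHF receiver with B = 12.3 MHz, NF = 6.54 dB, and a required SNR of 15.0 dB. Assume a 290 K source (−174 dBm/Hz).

−81.6 dBm

Sensitivity = −174 + 10 log₁₀(B) + NF + SNR_min
= −174 + 70.9 + 6.54 + 15.0
= −81.56 dBm → −81.6 dBm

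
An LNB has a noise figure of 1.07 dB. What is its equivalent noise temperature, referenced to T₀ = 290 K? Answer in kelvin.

F = 10^(1.07/10) = 1.27938
T_e = (F − 1)·T₀ = (1.27938 − 1) × 290 = 81.0 K

81.0 K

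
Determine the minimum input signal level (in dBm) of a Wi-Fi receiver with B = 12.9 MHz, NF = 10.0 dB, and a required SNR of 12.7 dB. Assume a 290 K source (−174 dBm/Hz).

−80.2 dBm

Sensitivity = −174 + 10 log₁₀(B) + NF + SNR_min
= −174 + 71.11 + 10.0 + 12.7
= −80.19 dBm → −80.2 dBm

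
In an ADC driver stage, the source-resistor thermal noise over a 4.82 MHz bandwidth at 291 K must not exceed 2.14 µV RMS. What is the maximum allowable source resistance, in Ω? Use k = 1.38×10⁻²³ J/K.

Johnson–Nyquist: V_n = √(4kTRB) ⇒ R = V_n² / (4kTB)
4kTB = 4 × 1.38×10⁻²³ × 291 × 4.82×10⁶ = 7.74×10⁻¹⁴
R = (2.14×10⁻⁶)² / 7.74×10⁻¹⁴ = 5.91×10¹ Ω = 59.1 Ω

59.1 Ω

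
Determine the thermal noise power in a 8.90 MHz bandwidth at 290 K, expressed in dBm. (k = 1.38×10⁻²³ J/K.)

−104.5 dBm

P_n = kTB = 1.38×10⁻²³ × 290 × 8.90×10⁶ = 3.56×10⁻¹⁴ W
In dBm: 10 log₁₀(3.56×10⁻¹⁴ / 10⁻³) = −104.5 dBm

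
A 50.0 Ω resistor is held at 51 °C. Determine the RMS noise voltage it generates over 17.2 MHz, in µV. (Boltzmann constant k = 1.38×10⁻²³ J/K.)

3.92 µV

T = 51 °C + 273.15 = 324.15 K
V_n = √(4kTRB)
4kTRB = 4 × 1.38×10⁻²³ × 324.15 × 5.00×10¹ × 1.72×10⁷ = 1.54×10⁻¹¹ V²
V_n = √(1.54×10⁻¹¹) = 3.92×10⁻⁶ V = 3.92 µV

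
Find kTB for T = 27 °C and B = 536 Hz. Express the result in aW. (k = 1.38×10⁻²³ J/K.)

T = 27 °C + 273.15 = 300.15 K
P_n = kTB = 1.38×10⁻²³ × 300.15 × 5.36×10² = 2.22×10⁻¹⁸ W = 2.22 aW

2.22 aW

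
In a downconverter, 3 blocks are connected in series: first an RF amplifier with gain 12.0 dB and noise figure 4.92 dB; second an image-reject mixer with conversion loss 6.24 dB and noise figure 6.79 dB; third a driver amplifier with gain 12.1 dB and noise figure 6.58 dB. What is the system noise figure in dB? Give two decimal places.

6.32 dB

Convert to linear (a loss of L dB is a gain of −L dB): F_i = 10^(NF_i/10), G_i = 10^(G_i,dB/10)
  Stage 1: F_1 = 10^(4.92/10) = 3.105, G_1 = 10^(12.0/10) = 15.85
  Stage 2: F_2 = 10^(6.79/10) = 4.775, G_2 = 10^(−6.24/10) = 0.2377
  Stage 3: F_3 = 10^(6.58/10) = 4.550, G_3 = 10^(12.1/10) = 16.22
Friis cascade:
  F = 3.105 + (4.775 − 1)/15.85 + (4.550 − 1)/3.767 = 4.285
NF = 10 log₁₀(4.285) = 6.32 dB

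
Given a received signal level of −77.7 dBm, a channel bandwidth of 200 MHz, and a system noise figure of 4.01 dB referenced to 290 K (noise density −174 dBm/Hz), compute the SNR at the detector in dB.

Noise floor: N = −174 + 10 log₁₀(B) + NF
10 log₁₀(2.00×10⁸) = 83.01 dB
N = −174 + 83.01 + 4.01 = −86.98 dBm
SNR = P_sig − N = −77.7 − (−86.98) = 9.28 dB → 9.3 dB

9.3 dB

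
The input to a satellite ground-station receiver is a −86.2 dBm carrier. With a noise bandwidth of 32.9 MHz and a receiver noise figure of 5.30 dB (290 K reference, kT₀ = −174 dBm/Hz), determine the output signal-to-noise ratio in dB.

Noise floor: N = −174 + 10 log₁₀(B) + NF
10 log₁₀(3.29×10⁷) = 75.17 dB
N = −174 + 75.17 + 5.30 = −93.53 dBm
SNR = P_sig − N = −86.2 − (−93.53) = 7.33 dB → 7.3 dB

7.3 dB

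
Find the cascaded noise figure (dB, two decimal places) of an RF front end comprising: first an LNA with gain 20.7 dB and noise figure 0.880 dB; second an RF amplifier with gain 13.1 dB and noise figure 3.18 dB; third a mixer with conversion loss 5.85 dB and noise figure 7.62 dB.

0.92 dB

Convert to linear (a loss of L dB is a gain of −L dB): F_i = 10^(NF_i/10), G_i = 10^(G_i,dB/10)
  Stage 1: F_1 = 10^(0.880/10) = 1.225, G_1 = 10^(20.7/10) = 117.5
  Stage 2: F_2 = 10^(3.18/10) = 2.080, G_2 = 10^(13.1/10) = 20.42
  Stage 3: F_3 = 10^(7.62/10) = 5.781, G_3 = 10^(−5.85/10) = 0.2600
Friis cascade:
  F = 1.225 + (2.080 − 1)/117.5 + (5.781 − 1)/2399 = 1.236
NF = 10 log₁₀(1.236) = 0.92 dB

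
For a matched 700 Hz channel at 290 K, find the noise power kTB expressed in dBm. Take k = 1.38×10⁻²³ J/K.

P_n = kTB = 1.38×10⁻²³ × 290 × 7.00×10² = 2.80×10⁻¹⁸ W
In dBm: 10 log₁₀(2.80×10⁻¹⁸ / 10⁻³) = −145.5 dBm

−145.5 dBm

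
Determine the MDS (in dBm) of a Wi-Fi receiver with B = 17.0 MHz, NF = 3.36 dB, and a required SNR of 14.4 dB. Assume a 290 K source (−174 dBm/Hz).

Sensitivity = −174 + 10 log₁₀(B) + NF + SNR_min
= −174 + 72.3 + 3.36 + 14.4
= −83.94 dBm → −83.9 dBm

−83.9 dBm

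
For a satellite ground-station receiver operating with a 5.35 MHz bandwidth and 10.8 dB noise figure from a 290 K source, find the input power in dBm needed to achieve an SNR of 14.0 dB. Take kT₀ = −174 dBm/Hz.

Sensitivity = −174 + 10 log₁₀(B) + NF + SNR_min
= −174 + 67.28 + 10.8 + 14.0
= −81.92 dBm → −81.9 dBm

−81.9 dBm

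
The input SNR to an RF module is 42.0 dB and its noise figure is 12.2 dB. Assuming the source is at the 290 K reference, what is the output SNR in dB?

By definition F = SNR_in/SNR_out, so in dB: SNR_out = SNR_in − NF
SNR_out = 42.0 − 12.2 = 29.8 dB

29.8 dB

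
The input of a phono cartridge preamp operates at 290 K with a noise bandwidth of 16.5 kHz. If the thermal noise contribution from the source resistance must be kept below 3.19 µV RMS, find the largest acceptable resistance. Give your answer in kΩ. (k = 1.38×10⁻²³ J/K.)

Johnson–Nyquist: V_n = √(4kTRB) ⇒ R = V_n² / (4kTB)
4kTB = 4 × 1.38×10⁻²³ × 290 × 1.65×10⁴ = 2.64×10⁻¹⁶
R = (3.19×10⁻⁶)² / 2.64×10⁻¹⁶ = 3.85×10⁴ Ω = 38.5 kΩ

38.5 kΩ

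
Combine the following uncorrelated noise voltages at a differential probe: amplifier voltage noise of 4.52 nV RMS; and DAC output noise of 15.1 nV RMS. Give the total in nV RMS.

15.8 nV

Uncorrelated sources add in power (mean-square): V_tot = √(ΣV_i²)
V_tot = √[(4.52×10⁻⁹)² + (1.51×10⁻⁸)²] = 1.58×10⁻⁸ V = 15.8 nV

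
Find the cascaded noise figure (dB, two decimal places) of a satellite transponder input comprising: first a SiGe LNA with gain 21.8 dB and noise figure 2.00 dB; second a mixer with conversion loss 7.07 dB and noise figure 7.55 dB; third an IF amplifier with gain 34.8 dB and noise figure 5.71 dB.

Convert to linear (a loss of L dB is a gain of −L dB): F_i = 10^(NF_i/10), G_i = 10^(G_i,dB/10)
  Stage 1: F_1 = 10^(2.00/10) = 1.585, G_1 = 10^(21.8/10) = 151.4
  Stage 2: F_2 = 10^(7.55/10) = 5.689, G_2 = 10^(−7.07/10) = 0.1963
  Stage 3: F_3 = 10^(5.71/10) = 3.724, G_3 = 10^(34.8/10) = 3020
Friis cascade:
  F = 1.585 + (5.689 − 1)/151.4 + (3.724 − 1)/29.72 = 1.708
NF = 10 log₁₀(1.708) = 2.32 dB

2.32 dB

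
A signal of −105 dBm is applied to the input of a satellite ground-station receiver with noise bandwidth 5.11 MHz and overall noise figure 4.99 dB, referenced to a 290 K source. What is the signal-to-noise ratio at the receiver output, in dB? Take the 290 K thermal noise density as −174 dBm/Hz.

Noise floor: N = −174 + 10 log₁₀(B) + NF
10 log₁₀(5.11×10⁶) = 67.08 dB
N = −174 + 67.08 + 4.99 = −101.93 dBm
SNR = P_sig − N = −105 − (−101.93) = −3.07 dB → −3.1 dB

−3.1 dB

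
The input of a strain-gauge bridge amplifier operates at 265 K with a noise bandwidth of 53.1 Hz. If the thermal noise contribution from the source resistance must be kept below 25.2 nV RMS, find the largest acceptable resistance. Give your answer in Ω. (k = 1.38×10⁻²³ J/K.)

818 Ω

Johnson–Nyquist: V_n = √(4kTRB) ⇒ R = V_n² / (4kTB)
4kTB = 4 × 1.38×10⁻²³ × 265 × 5.31×10¹ = 7.77×10⁻¹⁹
R = (2.52×10⁻⁸)² / 7.77×10⁻¹⁹ = 8.18×10² Ω = 818 Ω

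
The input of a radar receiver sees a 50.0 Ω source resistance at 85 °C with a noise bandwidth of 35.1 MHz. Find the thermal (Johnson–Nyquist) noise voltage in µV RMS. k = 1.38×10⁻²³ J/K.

T = 85 °C + 273.15 = 358.15 K
V_n = √(4kTRB)
4kTRB = 4 × 1.38×10⁻²³ × 358.15 × 5.00×10¹ × 3.51×10⁷ = 3.47×10⁻¹¹ V²
V_n = √(3.47×10⁻¹¹) = 5.89×10⁻⁶ V = 5.89 µV

5.89 µV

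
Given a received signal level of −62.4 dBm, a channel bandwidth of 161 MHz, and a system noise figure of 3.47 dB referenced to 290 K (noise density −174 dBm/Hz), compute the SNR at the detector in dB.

26.1 dB

Noise floor: N = −174 + 10 log₁₀(B) + NF
10 log₁₀(1.61×10⁸) = 82.07 dB
N = −174 + 82.07 + 3.47 = −88.46 dBm
SNR = P_sig − N = −62.4 − (−88.46) = 26.06 dB → 26.1 dB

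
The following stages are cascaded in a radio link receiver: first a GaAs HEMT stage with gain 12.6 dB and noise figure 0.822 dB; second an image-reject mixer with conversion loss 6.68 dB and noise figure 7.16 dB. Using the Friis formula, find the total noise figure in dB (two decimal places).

1.58 dB

Convert to linear (a loss of L dB is a gain of −L dB): F_i = 10^(NF_i/10), G_i = 10^(G_i,dB/10)
  Stage 1: F_1 = 10^(0.822/10) = 1.208, G_1 = 10^(12.6/10) = 18.20
  Stage 2: F_2 = 10^(7.16/10) = 5.200, G_2 = 10^(−6.68/10) = 0.2148
Friis cascade:
  F = 1.208 + (5.200 − 1)/18.20 = 1.439
NF = 10 log₁₀(1.439) = 1.58 dB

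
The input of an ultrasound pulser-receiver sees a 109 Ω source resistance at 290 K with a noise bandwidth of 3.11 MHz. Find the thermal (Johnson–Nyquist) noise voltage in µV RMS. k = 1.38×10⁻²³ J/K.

V_n = √(4kTRB)
4kTRB = 4 × 1.38×10⁻²³ × 290 × 1.09×10² × 3.11×10⁶ = 5.43×10⁻¹² V²
V_n = √(5.43×10⁻¹²) = 2.33×10⁻⁶ V = 2.33 µV

2.33 µV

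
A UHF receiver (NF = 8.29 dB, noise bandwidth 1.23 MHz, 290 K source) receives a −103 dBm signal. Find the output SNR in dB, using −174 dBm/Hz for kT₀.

1.8 dB

Noise floor: N = −174 + 10 log₁₀(B) + NF
10 log₁₀(1.23×10⁶) = 60.9 dB
N = −174 + 60.9 + 8.29 = −104.81 dBm
SNR = P_sig − N = −103 − (−104.81) = 1.81 dB → 1.8 dB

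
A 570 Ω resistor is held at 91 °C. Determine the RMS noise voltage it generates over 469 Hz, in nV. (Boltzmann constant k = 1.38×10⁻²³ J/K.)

T = 91 °C + 273.15 = 364.15 K
V_n = √(4kTRB)
4kTRB = 4 × 1.38×10⁻²³ × 364.15 × 5.70×10² × 4.69×10² = 5.37×10⁻¹⁵ V²
V_n = √(5.37×10⁻¹⁵) = 7.33×10⁻⁸ V = 73.3 nV

73.3 nV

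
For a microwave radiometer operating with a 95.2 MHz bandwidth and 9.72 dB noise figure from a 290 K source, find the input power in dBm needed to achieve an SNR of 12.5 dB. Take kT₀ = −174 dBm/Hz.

Sensitivity = −174 + 10 log₁₀(B) + NF + SNR_min
= −174 + 79.79 + 9.72 + 12.5
= −71.99 dBm → −72.0 dBm

−72.0 dBm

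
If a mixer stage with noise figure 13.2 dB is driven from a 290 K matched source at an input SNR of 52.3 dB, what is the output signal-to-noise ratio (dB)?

39.1 dB

By definition F = SNR_in/SNR_out, so in dB: SNR_out = SNR_in − NF
SNR_out = 52.3 − 13.2 = 39.1 dB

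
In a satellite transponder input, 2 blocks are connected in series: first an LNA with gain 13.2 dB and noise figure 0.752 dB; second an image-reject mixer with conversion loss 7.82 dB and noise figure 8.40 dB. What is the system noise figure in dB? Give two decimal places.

1.68 dB

Convert to linear (a loss of L dB is a gain of −L dB): F_i = 10^(NF_i/10), G_i = 10^(G_i,dB/10)
  Stage 1: F_1 = 10^(0.752/10) = 1.189, G_1 = 10^(13.2/10) = 20.89
  Stage 2: F_2 = 10^(8.40/10) = 6.918, G_2 = 10^(−7.82/10) = 0.1652
Friis cascade:
  F = 1.189 + (6.918 − 1)/20.89 = 1.472
NF = 10 log₁₀(1.472) = 1.68 dB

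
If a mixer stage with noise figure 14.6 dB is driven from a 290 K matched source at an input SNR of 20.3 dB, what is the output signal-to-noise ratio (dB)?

By definition F = SNR_in/SNR_out, so in dB: SNR_out = SNR_in − NF
SNR_out = 20.3 − 14.6 = 5.7 dB

5.7 dB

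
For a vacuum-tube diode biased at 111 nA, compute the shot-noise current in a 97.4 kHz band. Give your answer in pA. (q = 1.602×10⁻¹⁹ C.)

58.9 pA

I_n = √(2qI·B)
2qI·B = 2 × 1.602×10⁻¹⁹ × 1.11×10⁻⁷ × 9.74×10⁴ = 3.46×10⁻²¹ A²
I_n = √(3.46×10⁻²¹) = 5.89×10⁻¹¹ A = 58.9 pA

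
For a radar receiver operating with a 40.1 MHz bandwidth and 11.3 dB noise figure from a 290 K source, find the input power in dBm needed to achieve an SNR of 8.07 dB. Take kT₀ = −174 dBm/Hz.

−78.6 dBm

Sensitivity = −174 + 10 log₁₀(B) + NF + SNR_min
= −174 + 76.03 + 11.3 + 8.07
= −78.60 dBm → −78.6 dBm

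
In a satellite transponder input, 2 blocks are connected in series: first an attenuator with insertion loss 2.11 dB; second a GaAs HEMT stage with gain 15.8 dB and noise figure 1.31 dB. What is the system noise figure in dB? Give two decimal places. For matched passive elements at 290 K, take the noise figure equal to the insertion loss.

3.42 dB

Convert to linear (a loss of L dB is a gain of −L dB): F_i = 10^(NF_i/10), G_i = 10^(G_i,dB/10)
  Stage 1: F_1 = 10^(2.11/10) = 1.626, G_1 = 10^(−2.11/10) = 0.6152
  Stage 2: F_2 = 10^(1.31/10) = 1.352, G_2 = 10^(15.8/10) = 38.02
Friis cascade:
  F = 1.626 + (1.352 − 1)/0.6152 = 2.198
NF = 10 log₁₀(2.198) = 3.42 dB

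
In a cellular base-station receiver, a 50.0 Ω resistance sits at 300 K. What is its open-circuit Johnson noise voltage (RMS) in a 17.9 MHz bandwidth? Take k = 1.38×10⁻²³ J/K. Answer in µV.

3.85 µV

V_n = √(4kTRB)
4kTRB = 4 × 1.38×10⁻²³ × 300 × 5.00×10¹ × 1.79×10⁷ = 1.48×10⁻¹¹ V²
V_n = √(1.48×10⁻¹¹) = 3.85×10⁻⁶ V = 3.85 µV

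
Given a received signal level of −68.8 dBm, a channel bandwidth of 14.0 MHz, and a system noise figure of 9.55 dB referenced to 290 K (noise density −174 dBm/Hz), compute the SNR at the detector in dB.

24.2 dB

Noise floor: N = −174 + 10 log₁₀(B) + NF
10 log₁₀(1.40×10⁷) = 71.46 dB
N = −174 + 71.46 + 9.55 = −92.99 dBm
SNR = P_sig − N = −68.8 − (−92.99) = 24.19 dB → 24.2 dB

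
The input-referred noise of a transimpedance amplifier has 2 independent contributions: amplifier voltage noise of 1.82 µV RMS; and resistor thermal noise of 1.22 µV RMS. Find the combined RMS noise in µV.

2.19 µV

Uncorrelated sources add in power (mean-square): V_tot = √(ΣV_i²)
V_tot = √[(1.82×10⁻⁶)² + (1.22×10⁻⁶)²] = 2.19×10⁻⁶ V = 2.19 µV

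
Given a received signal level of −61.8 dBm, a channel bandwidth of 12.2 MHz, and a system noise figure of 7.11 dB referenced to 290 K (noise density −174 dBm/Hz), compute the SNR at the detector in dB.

34.2 dB

Noise floor: N = −174 + 10 log₁₀(B) + NF
10 log₁₀(1.22×10⁷) = 70.86 dB
N = −174 + 70.86 + 7.11 = −96.03 dBm
SNR = P_sig − N = −61.8 − (−96.03) = 34.23 dB → 34.2 dB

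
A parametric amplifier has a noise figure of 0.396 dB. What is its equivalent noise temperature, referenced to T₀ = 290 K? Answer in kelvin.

27.7 K

F = 10^(0.396/10) = 1.09547
T_e = (F − 1)·T₀ = (1.09547 − 1) × 290 = 27.7 K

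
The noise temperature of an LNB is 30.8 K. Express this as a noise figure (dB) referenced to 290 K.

0.438 dB

F = 1 + T_e/T₀ = 1 + 30.8/290 = 1.10621
NF = 10 log₁₀(1.10621) = 0.438 dB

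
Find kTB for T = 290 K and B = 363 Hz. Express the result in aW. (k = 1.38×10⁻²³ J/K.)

1.45 aW

P_n = kTB = 1.38×10⁻²³ × 290 × 3.63×10² = 1.45×10⁻¹⁸ W = 1.45 aW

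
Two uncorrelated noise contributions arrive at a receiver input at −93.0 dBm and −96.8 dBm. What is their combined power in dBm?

−91.5 dBm

Convert to linear, add, convert back:
P₁ = 5.01×10⁻¹³ W, P₂ = 2.09×10⁻¹³ W
P_tot = 7.10×10⁻¹³ W → 10 log₁₀(P_tot / 10⁻³) = −91.5 dBm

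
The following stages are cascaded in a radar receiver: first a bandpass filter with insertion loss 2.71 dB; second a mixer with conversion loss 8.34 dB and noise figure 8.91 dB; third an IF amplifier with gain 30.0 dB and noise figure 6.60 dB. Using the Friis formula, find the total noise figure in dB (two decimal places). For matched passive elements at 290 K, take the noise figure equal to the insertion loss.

Convert to linear (a loss of L dB is a gain of −L dB): F_i = 10^(NF_i/10), G_i = 10^(G_i,dB/10)
  Stage 1: F_1 = 10^(2.71/10) = 1.866, G_1 = 10^(−2.71/10) = 0.5358
  Stage 2: F_2 = 10^(8.91/10) = 7.780, G_2 = 10^(−8.34/10) = 0.1466
  Stage 3: F_3 = 10^(6.60/10) = 4.571, G_3 = 10^(30.0/10) = 1000
Friis cascade:
  F = 1.866 + (7.780 − 1)/0.5358 + (4.571 − 1)/0.07852 = 60.00
NF = 10 log₁₀(60.00) = 17.78 dB

17.78 dB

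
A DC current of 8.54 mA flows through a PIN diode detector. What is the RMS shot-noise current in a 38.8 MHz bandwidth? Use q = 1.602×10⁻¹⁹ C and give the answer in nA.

I_n = √(2qI·B)
2qI·B = 2 × 1.602×10⁻¹⁹ × 8.54×10⁻³ × 3.88×10⁷ = 1.06×10⁻¹³ A²
I_n = √(1.06×10⁻¹³) = 3.26×10⁻⁷ A = 326 nA

326 nA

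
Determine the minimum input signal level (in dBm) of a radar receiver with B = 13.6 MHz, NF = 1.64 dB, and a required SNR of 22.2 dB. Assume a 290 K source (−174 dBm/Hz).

Sensitivity = −174 + 10 log₁₀(B) + NF + SNR_min
= −174 + 71.34 + 1.64 + 22.2
= −78.82 dBm → −78.8 dBm

−78.8 dBm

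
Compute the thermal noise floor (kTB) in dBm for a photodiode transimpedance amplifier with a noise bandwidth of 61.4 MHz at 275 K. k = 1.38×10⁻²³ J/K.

P_n = kTB = 1.38×10⁻²³ × 275 × 6.14×10⁷ = 2.33×10⁻¹³ W
In dBm: 10 log₁₀(2.33×10⁻¹³ / 10⁻³) = −96.3 dBm

−96.3 dBm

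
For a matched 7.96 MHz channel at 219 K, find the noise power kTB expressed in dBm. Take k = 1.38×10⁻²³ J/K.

−106.2 dBm

P_n = kTB = 1.38×10⁻²³ × 219 × 7.96×10⁶ = 2.41×10⁻¹⁴ W
In dBm: 10 log₁₀(2.41×10⁻¹⁴ / 10⁻³) = −106.2 dBm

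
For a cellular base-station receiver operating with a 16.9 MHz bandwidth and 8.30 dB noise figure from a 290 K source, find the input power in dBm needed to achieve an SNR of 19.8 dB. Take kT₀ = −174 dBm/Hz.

Sensitivity = −174 + 10 log₁₀(B) + NF + SNR_min
= −174 + 72.28 + 8.30 + 19.8
= −73.62 dBm → −73.6 dBm

−73.6 dBm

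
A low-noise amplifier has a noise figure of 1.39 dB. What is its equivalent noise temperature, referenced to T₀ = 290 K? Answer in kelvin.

F = 10^(1.39/10) = 1.37721
T_e = (F − 1)·T₀ = (1.37721 − 1) × 290 = 109 K

109 K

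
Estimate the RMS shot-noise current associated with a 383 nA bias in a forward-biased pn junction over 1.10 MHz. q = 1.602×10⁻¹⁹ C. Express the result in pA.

367 pA

I_n = √(2qI·B)
2qI·B = 2 × 1.602×10⁻¹⁹ × 3.83×10⁻⁷ × 1.10×10⁶ = 1.35×10⁻¹⁹ A²
I_n = √(1.35×10⁻¹⁹) = 3.67×10⁻¹⁰ A = 367 pA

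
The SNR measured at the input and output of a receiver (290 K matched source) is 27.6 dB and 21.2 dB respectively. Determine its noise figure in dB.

NF (dB) = SNR_in(dB) − SNR_out(dB) when the source is at T₀
NF = 27.6 − 21.2 = 6.4 dB

6.4 dB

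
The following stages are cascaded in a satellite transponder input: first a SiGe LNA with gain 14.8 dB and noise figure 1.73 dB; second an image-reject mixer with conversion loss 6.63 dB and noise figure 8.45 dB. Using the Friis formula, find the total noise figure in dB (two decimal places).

2.27 dB

Convert to linear (a loss of L dB is a gain of −L dB): F_i = 10^(NF_i/10), G_i = 10^(G_i,dB/10)
  Stage 1: F_1 = 10^(1.73/10) = 1.489, G_1 = 10^(14.8/10) = 30.20
  Stage 2: F_2 = 10^(8.45/10) = 6.998, G_2 = 10^(−6.63/10) = 0.2173
Friis cascade:
  F = 1.489 + (6.998 − 1)/30.20 = 1.688
NF = 10 log₁₀(1.688) = 2.27 dB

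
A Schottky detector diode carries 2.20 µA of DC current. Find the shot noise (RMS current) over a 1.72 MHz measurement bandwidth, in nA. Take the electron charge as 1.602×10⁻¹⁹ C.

1.10 nA

I_n = √(2qI·B)
2qI·B = 2 × 1.602×10⁻¹⁹ × 2.20×10⁻⁶ × 1.72×10⁶ = 1.21×10⁻¹⁸ A²
I_n = √(1.21×10⁻¹⁸) = 1.10×10⁻⁹ A = 1.10 nA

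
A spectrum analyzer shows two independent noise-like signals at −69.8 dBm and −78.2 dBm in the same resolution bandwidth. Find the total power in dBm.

Convert to linear, add, convert back:
P₁ = 1.05×10⁻¹⁰ W, P₂ = 1.51×10⁻¹¹ W
P_tot = 1.20×10⁻¹⁰ W → 10 log₁₀(P_tot / 10⁻³) = −69.2 dBm

−69.2 dBm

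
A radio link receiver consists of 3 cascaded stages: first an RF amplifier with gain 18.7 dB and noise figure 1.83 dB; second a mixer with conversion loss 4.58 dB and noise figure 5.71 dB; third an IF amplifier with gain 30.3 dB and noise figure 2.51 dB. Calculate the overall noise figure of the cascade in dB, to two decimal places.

Convert to linear (a loss of L dB is a gain of −L dB): F_i = 10^(NF_i/10), G_i = 10^(G_i,dB/10)
  Stage 1: F_1 = 10^(1.83/10) = 1.524, G_1 = 10^(18.7/10) = 74.13
  Stage 2: F_2 = 10^(5.71/10) = 3.724, G_2 = 10^(−4.58/10) = 0.3483
  Stage 3: F_3 = 10^(2.51/10) = 1.782, G_3 = 10^(30.3/10) = 1072
Friis cascade:
  F = 1.524 + (3.724 − 1)/74.13 + (1.782 − 1)/25.82 = 1.591
NF = 10 log₁₀(1.591) = 2.02 dB

2.02 dB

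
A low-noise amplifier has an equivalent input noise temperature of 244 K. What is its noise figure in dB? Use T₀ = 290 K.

F = 1 + T_e/T₀ = 1 + 244/290 = 1.84138
NF = 10 log₁₀(1.84138) = 2.65 dB

2.65 dB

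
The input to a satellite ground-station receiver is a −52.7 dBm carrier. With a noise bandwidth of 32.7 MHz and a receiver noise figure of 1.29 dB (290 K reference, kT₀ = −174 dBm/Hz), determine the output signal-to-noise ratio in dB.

44.9 dB

Noise floor: N = −174 + 10 log₁₀(B) + NF
10 log₁₀(3.27×10⁷) = 75.15 dB
N = −174 + 75.15 + 1.29 = −97.56 dBm
SNR = P_sig − N = −52.7 − (−97.56) = 44.86 dB → 44.9 dB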